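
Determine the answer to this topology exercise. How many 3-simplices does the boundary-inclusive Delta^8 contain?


Delta^8 has 8+1 vertices. A 3-face is a choice of 3+1 vertices.
f_3 = C(8+1, 3+1) = C(9,4) = 126

126


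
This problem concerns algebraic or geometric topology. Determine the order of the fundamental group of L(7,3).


pi_1(L(p,q)) = Z/pZ for any q coprime to p.
|pi_1(L(7,3))| = 7

7


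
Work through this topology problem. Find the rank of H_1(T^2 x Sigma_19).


pi_1(A x B) = pi_1(A) x pi_1(B); rank of abelianization = b_1.
b_1(T^2) = 2, b_1(Sigma_19) = 2*19 = 38.
b_1(product) = 2 + 38 = 40

40


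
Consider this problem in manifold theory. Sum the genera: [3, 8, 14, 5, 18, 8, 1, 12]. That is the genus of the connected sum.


Genus is additive under connected sum of orientable surfaces.
g = 3 + 8 + 14 + 5 + 18 + 8 + 1 + 12 = 69

69


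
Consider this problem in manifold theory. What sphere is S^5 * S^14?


Join of spheres: S^m * S^n = S^{m+n+1}.
dim = 5 + 14 + 1 = 20

20


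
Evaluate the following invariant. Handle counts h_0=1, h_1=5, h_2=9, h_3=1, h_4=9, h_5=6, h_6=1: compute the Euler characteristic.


Handles of index k contribute (-1)^k to chi (same as CW cells).
chi = (1) + (-5) + (9) + (-1) + (9) + (-6) + (1) = 8

8


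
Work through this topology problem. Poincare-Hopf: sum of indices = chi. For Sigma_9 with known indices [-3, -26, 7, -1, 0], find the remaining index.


Poincare-Hopf: sum of indices = chi(M).
chi(Sigma_9) = 2 - 2*9 = -16.
Sum of known indices = -23.
x = chi - (sum known) = -16 - (-23) = 7

7


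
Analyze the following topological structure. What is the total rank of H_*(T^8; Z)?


b_k(T^8) = C(8,k), so the sum over k is sum_k C(8,k) = 2^8.
Total = 2^8 = 256

256


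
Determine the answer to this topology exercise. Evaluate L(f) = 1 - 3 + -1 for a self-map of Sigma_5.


L(f) = tr(f_0*) - tr(f_1*) + tr(f_2*).
= 1 - (3) + (-1)
= -3

-3


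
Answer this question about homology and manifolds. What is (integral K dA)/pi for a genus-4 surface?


Gauss-Bonnet: integral K dA = 2*pi*chi(M).
chi(Sigma_4) = 2 - 2*4 = -6.
(integral K dA)/pi = 2*chi = 2*(-6) = -12

-12


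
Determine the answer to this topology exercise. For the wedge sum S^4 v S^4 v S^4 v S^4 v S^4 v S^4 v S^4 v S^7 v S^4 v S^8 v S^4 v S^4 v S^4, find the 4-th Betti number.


For a wedge of spheres, H_k (k>0) is free on one generator per sphere of dimension k.
Spheres of dimension 4: count = 11.
b_4 = 11

11


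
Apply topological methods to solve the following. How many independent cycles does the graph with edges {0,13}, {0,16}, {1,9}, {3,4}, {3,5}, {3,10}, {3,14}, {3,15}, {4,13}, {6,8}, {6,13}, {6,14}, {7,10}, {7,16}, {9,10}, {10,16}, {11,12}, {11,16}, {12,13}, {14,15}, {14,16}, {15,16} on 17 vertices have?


b_1 = E - V + (number of components).
E = 22, V = 17, components = 2.
b_1 = 22 - 17 + 2 = 7

7


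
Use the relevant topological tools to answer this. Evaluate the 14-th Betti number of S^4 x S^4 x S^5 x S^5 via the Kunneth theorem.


Each S^d has Poincare polynomial 1 + t^d.
The product S^4 x S^4 x S^5 x S^5 has Poincare polynomial prod(1+t^d_i).
Expanding: b_0=1, b_4=2, b_5=2, b_8=1, b_9=4, b_10=1, b_13=2, b_14=2, b_18=1.
b_14 = 2

2


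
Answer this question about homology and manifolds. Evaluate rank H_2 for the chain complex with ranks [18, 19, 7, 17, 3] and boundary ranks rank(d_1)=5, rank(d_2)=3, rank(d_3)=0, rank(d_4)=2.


rank H_k = rank(ker d_k) - rank(im d_{k+1}).
rank(ker d_2) = rank(C_2) - rank(d_2) = 7 - 3 = 4.
rank(im d_{2+1}) = 0.
rank H_2 = 4 - 0 = 4

4


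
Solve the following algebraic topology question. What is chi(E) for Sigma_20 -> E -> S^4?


chi(S^4) = 2 (n even), chi(Sigma_20) = 2 - 2*20 = -38.
chi(E) = 2 * (-38) = -76

-76


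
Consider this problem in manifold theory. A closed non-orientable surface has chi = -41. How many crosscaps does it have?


chi = 2 - k for closed non-orientable surfaces with k crosscaps.
-41 = 2 - k
k = 2 - (-41) = 43

43


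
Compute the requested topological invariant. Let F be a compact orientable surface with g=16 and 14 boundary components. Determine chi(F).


For a compact orientable surface with genus g and b boundary components: chi = 2 - 2g - b.
chi = 2 - 2*16 - 14 = 2 - 32 - 14 = -44

-44


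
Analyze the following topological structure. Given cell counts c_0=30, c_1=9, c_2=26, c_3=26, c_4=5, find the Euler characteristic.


chi = sum_k (-1)^k c_k.
= (-1)^0*30 + (-1)^1*9 + (-1)^2*26 + (-1)^3*26 + (-1)^4*5
= (30) + (-9) + (26) + (-26) + (5)
= 26

26


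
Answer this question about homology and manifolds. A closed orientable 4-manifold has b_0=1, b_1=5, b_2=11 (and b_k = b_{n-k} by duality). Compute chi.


By Poincare duality b_k = b_{4-k}, so full Betti numbers: b_0=1, b_1=5, b_2=11, b_3=5, b_4=1.
chi = sum (-1)^k b_k = 3

3


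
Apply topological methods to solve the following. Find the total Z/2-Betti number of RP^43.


H^k(RP^43; Z/2) = Z/2 for each 0 <= k <= 43.
Total dimension = 43 + 1 = 44

44


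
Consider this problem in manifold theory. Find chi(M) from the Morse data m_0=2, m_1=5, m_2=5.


Morse theory: chi(M) = sum_k (-1)^k m_k where m_k = #(index-k critical points).
= (2) + (-5) + (5) = 2

2


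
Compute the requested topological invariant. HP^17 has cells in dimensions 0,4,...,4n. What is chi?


HP^17 has one cell in each dimension 0, 4, ..., 4*17 (17+1 cells, all even-dim).
chi = 17 + 1 = 18

18


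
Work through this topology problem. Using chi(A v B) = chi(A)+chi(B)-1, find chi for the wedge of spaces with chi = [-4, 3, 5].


chi(A v B) = chi(A) + chi(B) - 1 (one point identified).
For 3 spaces: chi = (sum chi_i) - (3 - 1).
sum = 4; chi = 4 - 2 = 2

2


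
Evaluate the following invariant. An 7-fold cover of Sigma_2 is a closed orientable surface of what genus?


For an n-sheeted cover: chi(E) = n * chi(B).
chi(Sigma_2) = 2 - 2*2 = -2.
chi(E) = 7 * (-2) = -14.
genus(E) = (2 - chi(E))/2 = (2 - (-14))/2 = 16/2 = 8

8


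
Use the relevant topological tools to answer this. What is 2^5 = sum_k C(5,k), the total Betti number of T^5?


b_k(T^5) = C(5,k), so the sum over k is sum_k C(5,k) = 2^5.
Total = 2^5 = 32

32


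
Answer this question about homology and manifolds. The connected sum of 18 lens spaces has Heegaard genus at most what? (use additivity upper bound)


Heegaard genus satisfies g(A#B) <= g(A) + g(B).
Each lens space has g = 1.
Upper bound: 18 * 1 = 18

18


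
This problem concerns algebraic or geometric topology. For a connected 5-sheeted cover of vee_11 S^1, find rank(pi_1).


Nielsen-Schreier: an index-n subgroup of F_r is free of rank 1 + n(r-1).
Equivalently: chi(cover) = n*chi(base); chi(vee_r S^1) = 1 - 11 = -10.
chi(E) = 5*(-10) = -50; rank = 1 - chi(E) = 1 - (-50) = 51.
rank = 1 + 5*(11-1) = 1 + 50 = 51

51


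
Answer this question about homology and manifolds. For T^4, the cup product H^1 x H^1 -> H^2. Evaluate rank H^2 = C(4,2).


Cup product: H^p x H^q -> H^{p+q}; here p+q = 1+1 = 2.
rank H^k(T^n) = C(n,k).
C(4,2) = 6

6


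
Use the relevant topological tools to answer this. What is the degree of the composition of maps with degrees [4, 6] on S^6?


Degree is multiplicative: deg(composition) = product of degrees.
= (4) * (6) = 24

24


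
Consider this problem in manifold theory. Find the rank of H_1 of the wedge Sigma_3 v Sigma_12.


For a wedge: H_1(A v B) = H_1(A) + H_1(B).
b_1(Sigma_3) = 6, b_1(Sigma_12) = 24.
b_1 = 6 + 24 = 30

30


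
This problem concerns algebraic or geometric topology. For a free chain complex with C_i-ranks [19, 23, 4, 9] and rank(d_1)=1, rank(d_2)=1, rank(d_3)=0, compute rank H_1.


rank H_k = rank(ker d_k) - rank(im d_{k+1}).
rank(ker d_1) = rank(C_1) - rank(d_1) = 23 - 1 = 22.
rank(im d_{1+1}) = 1.
rank H_1 = 22 - 1 = 21

21


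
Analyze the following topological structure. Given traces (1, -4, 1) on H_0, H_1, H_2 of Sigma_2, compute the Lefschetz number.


L(f) = tr(f_0*) - tr(f_1*) + tr(f_2*).
= 1 - (-4) + (1)
= 6

6


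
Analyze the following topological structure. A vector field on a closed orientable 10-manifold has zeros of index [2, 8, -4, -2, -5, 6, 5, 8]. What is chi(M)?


Poincare-Hopf: chi(M) = sum of indices of zeros.
chi = (2) + (8) + (-4) + (-2) + (-5) + (6) + (5) + (8) = 18

18


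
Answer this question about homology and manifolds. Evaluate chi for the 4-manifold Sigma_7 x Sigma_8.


chi(Sigma_7) = 2 - 2*7 = -12
chi(Sigma_8) = 2 - 2*8 = -14
chi(product) = (-12) * (-14) = 168

168


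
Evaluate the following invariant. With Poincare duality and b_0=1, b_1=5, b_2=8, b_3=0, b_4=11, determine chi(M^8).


By Poincare duality b_k = b_{8-k}, so full Betti numbers: b_0=1, b_1=5, b_2=8, b_3=0, b_4=11, b_5=0, b_6=8, b_7=5, b_8=1.
chi = sum (-1)^k b_k = 19

19


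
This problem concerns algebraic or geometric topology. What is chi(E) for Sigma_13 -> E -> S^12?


chi(S^12) = 2 (n even), chi(Sigma_13) = 2 - 2*13 = -24.
chi(E) = 2 * (-24) = -48

-48


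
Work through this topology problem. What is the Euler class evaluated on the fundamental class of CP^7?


For any closed oriented manifold, <e(TM),[M]> = chi(M).
chi(CP^7) = 7+1 = 8

8


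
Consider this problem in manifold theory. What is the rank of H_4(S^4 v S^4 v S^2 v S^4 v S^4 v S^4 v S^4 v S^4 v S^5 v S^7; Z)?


For a wedge of spheres, H_k (k>0) is free on one generator per sphere of dimension k.
Spheres of dimension 4: count = 7.
b_4 = 7

7


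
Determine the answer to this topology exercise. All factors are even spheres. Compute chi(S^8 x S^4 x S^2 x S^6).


chi is multiplicative: chi(X x Y) = chi(X) chi(Y).
Each even-dim sphere has chi = 2. There are 4 factors.
chi = 2^4 = 16

16


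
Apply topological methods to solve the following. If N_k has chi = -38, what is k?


chi = 2 - k for closed non-orientable surfaces with k crosscaps.
-38 = 2 - k
k = 2 - (-38) = 40

40


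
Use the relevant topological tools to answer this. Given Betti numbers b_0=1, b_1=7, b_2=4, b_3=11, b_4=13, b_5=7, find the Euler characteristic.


chi = sum_k (-1)^k b_k.
= (1) + (-7) + (4) + (-11) + (13) + (-7)
= -7

-7


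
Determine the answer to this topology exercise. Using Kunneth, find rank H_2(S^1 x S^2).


Each S^d has Poincare polynomial 1 + t^d.
The product S^1 x S^2 has Poincare polynomial prod(1+t^d_i).
Expanding: b_0=1, b_1=1, b_2=1, b_3=1.
b_2 = 1

1


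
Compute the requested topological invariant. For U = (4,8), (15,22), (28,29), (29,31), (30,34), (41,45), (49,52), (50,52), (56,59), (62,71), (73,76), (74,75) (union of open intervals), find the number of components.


Sort and merge overlapping open intervals.
Merged: (4,8), (15,22), (28,29), (29,34), (41,45), (49,52), (56,59), (62,71), (73,76).
Number of components = 9

9


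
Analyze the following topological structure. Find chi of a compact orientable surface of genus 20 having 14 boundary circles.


For a compact orientable surface with genus g and b boundary components: chi = 2 - 2g - b.
chi = 2 - 2*20 - 14 = 2 - 40 - 14 = -52

-52


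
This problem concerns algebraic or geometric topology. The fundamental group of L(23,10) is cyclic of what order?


pi_1(L(p,q)) = Z/pZ for any q coprime to p.
|pi_1(L(23,10))| = 23

23


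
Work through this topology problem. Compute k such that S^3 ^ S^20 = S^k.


S^m ^ S^n = S^{m+n}.
k = 3 + 20 = 23

23


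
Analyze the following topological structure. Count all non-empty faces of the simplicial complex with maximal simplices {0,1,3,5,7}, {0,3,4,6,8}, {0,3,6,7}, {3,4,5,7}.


Each maximal simplex on m vertices has 2^m - 1 nonempty faces.
Take the union (dedupe shared faces).
Total distinct faces = 69

69


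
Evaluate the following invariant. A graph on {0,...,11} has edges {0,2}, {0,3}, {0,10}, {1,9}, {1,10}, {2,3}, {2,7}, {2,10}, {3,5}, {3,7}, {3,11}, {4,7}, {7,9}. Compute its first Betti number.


b_1 = E - V + (number of components).
E = 13, V = 12, components = 3.
b_1 = 13 - 12 + 3 = 4

4


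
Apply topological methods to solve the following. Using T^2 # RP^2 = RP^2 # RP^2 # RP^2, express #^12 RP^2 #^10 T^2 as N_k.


Since a >= 1, the sum is non-orientable; each T^2 can be replaced by RP^2 # RP^2 (since T^2#RP^2 = 3RP^2).
Total crosscaps k = 12 + 2*10 = 32.
Check via chi: chi = 12*1 + 10*0 - (12+10-1)*2 = -30 = 2 - k = -30. Consistent.

32


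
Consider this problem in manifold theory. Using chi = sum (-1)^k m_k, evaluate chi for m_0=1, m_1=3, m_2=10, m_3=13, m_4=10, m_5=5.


Morse theory: chi(M) = sum_k (-1)^k m_k where m_k = #(index-k critical points).
= (1) + (-3) + (10) + (-13) + (10) + (-5) = 0

0


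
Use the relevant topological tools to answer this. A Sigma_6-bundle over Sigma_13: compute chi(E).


For a fiber bundle F -> E -> B (with CW structure): chi(E) = chi(B) * chi(F).
chi(Sigma_13) = -24, chi(Sigma_6) = -10.
chi(E) = (-24) * (-10) = 240

240


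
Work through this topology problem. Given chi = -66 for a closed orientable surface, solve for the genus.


chi = 2 - 2g for closed orientable surfaces.
-66 = 2 - 2g
2g = 2 - (-66) = 68
g = 34

34


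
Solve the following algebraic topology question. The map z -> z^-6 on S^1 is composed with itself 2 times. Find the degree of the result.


deg(f) = -6. Degree is multiplicative: deg(f^2) = (deg f)^2.
deg(f^2) = (-6)^2 = 36

36


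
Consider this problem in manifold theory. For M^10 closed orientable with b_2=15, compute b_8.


Poincare duality for closed orientable n-manifolds: b_k = b_{n-k}.
Here n = 10, so b_8 = b_2 = 15

15


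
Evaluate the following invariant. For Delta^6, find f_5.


Delta^6 has 6+1 vertices. A 5-face is a choice of 5+1 vertices.
f_5 = C(6+1, 5+1) = C(7,6) = 7

7


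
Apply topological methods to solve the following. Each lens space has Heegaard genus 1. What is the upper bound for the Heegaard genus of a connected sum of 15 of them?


Heegaard genus satisfies g(A#B) <= g(A) + g(B).
Each lens space has g = 1.
Upper bound: 15 * 1 = 15

15


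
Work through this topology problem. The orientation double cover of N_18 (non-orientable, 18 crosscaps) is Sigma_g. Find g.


chi(N_18) = 2 - 18 = -16.
Double cover: chi(Sigma_g) = 2 * chi(N_18) = 2*(-16) = -32.
2 - 2g = -32, so g = (2 - (-32))/2 = 34/2 = 17

17


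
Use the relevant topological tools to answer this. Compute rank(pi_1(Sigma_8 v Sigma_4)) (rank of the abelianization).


For a wedge: H_1(A v B) = H_1(A) + H_1(B).
b_1(Sigma_8) = 16, b_1(Sigma_4) = 8.
b_1 = 16 + 8 = 24

24


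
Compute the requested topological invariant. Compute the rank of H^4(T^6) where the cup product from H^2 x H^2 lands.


Cup product: H^p x H^q -> H^{p+q}; here p+q = 2+2 = 4.
rank H^k(T^n) = C(n,k).
C(6,4) = 15

15


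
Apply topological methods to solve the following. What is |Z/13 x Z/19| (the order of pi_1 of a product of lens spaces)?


pi_1(X x Y) = pi_1(X) x pi_1(Y).
pi_1(L(13,1)) = Z/13, pi_1(L(19,1)) = Z/19.
|Z/13 x Z/19| = 13 * 19 = 247

247


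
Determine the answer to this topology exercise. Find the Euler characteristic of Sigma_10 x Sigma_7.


chi(Sigma_10) = 2 - 2*10 = -18
chi(Sigma_7) = 2 - 2*7 = -12
chi(product) = (-18) * (-12) = 216

216


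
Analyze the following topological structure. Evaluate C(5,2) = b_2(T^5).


By the Kunneth formula, b_k(T^n) = C(n,k).
b_2(T^5) = C(5,2).
C(5,2) = 5!/(2!*3!) = 10

10


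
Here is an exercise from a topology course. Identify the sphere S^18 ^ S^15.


S^m ^ S^n = S^{m+n}.
k = 18 + 15 = 33

33


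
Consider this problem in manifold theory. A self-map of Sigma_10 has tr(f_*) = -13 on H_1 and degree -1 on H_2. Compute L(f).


L(f) = tr(f_0*) - tr(f_1*) + tr(f_2*).
= 1 - (-13) + (-1)
= 13

13


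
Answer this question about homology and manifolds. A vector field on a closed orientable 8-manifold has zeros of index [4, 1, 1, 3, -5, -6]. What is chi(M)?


Poincare-Hopf: chi(M) = sum of indices of zeros.
chi = (4) + (1) + (1) + (3) + (-5) + (-6) = -2

-2


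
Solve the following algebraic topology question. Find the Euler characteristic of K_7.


K_7: V = 7, E = C(7,2) = 21.
chi = V - E = 7 - 21 = -14

-14


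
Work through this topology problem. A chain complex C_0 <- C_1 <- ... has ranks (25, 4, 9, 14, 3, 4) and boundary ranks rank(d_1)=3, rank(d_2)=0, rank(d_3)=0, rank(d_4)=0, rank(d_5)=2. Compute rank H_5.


rank H_k = rank(ker d_k) - rank(im d_{k+1}).
rank(ker d_5) = rank(C_5) - rank(d_5) = 4 - 2 = 2.
rank(im d_{5+1}) = 0.
rank H_5 = 2 - 0 = 2

2


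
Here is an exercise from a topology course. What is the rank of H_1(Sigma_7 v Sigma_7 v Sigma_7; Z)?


For a wedge X v Y: reduced H_k(X v Y) = H_k(X) + H_k(Y).
Each Sigma_g contributes b_1 = 2g.
b_1 = 14 + 14 + 14 = 42

42


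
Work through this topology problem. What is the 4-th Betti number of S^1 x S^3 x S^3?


Each S^d has Poincare polynomial 1 + t^d.
The product S^1 x S^3 x S^3 has Poincare polynomial prod(1+t^d_i).
Expanding: b_0=1, b_1=1, b_3=2, b_4=2, b_6=1, b_7=1.
b_4 = 2

2


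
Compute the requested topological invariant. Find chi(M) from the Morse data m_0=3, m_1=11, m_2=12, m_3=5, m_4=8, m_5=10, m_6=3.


Morse theory: chi(M) = sum_k (-1)^k m_k where m_k = #(index-k critical points).
= (3) + (-11) + (12) + (-5) + (8) + (-10) + (3) = 0

0


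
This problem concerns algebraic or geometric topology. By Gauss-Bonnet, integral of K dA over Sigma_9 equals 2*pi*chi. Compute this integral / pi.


Gauss-Bonnet: integral K dA = 2*pi*chi(M).
chi(Sigma_9) = 2 - 2*9 = -16.
(integral K dA)/pi = 2*chi = 2*(-16) = -32

-32


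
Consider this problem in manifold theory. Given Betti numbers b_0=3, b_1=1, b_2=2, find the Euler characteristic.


chi = sum_k (-1)^k b_k.
= (3) + (-1) + (2)
= 4

4


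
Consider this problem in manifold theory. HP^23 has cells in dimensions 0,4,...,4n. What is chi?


HP^23 has one cell in each dimension 0, 4, ..., 4*23 (23+1 cells, all even-dim).
chi = 23 + 1 = 24

24


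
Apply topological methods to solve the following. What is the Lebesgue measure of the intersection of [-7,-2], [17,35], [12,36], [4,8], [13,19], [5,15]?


Intersection = [max(a_i), min(b_i)] = [17, -2].
Since 17 > -2, the intersection is empty.
Length = 0

0


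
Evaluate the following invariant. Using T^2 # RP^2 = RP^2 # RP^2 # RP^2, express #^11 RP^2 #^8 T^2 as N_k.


Since a >= 1, the sum is non-orientable; each T^2 can be replaced by RP^2 # RP^2 (since T^2#RP^2 = 3RP^2).
Total crosscaps k = 11 + 2*8 = 27.
Check via chi: chi = 11*1 + 8*0 - (11+8-1)*2 = -25 = 2 - k = -25. Consistent.

27


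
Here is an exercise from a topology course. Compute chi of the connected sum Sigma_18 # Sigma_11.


chi(Sigma_18) = 2 - 2*18 = -34
chi(Sigma_11) = 2 - 2*11 = -20
For surfaces: chi(A#B) = chi(A) + chi(B) - 2.
chi = -34 + -20 - 2 = -56

-56


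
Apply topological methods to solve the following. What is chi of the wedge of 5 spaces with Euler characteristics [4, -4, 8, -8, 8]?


chi(A v B) = chi(A) + chi(B) - 1 (one point identified).
For 5 spaces: chi = (sum chi_i) - (5 - 1).
sum = 8; chi = 8 - 4 = 4

4


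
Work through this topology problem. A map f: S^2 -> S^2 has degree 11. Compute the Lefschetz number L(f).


On S^2: L(f) = tr(f_0*) + (-1)^2 tr(f_2*) = 1 + (-1)^2 * deg(f).
L(f) = 1 + (-1)^2 * 11 = 1 + 11 = 12

12


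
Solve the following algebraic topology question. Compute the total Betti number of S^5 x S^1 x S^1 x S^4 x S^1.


Total Betti number is multiplicative under products.
Each S^d (d>=1) has total Betti number 2.
There are 5 sphere factors.
Total = 2^5 = 32

32


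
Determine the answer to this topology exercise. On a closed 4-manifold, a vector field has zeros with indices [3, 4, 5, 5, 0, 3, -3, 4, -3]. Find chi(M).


Poincare-Hopf: chi(M) = sum of indices of zeros.
chi = (3) + (4) + (5) + (5) + (0) + (3) + (-3) + (4) + (-3) = 18

18


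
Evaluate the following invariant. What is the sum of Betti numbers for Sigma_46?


For Sigma_46: b_0 = 1, b_1 = 2g = 92, b_2 = 1.
Total = 1 + 92 + 1 = 94

94


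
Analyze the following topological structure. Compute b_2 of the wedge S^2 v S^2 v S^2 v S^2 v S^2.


For a wedge of spheres, H_k (k>0) is free on one generator per sphere of dimension k.
Spheres of dimension 2: count = 5.
b_2 = 5

5


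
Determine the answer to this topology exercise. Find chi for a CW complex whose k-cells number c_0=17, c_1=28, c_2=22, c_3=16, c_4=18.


chi = sum_k (-1)^k c_k.
= (-1)^0*17 + (-1)^1*28 + (-1)^2*22 + (-1)^3*16 + (-1)^4*18
= (17) + (-28) + (22) + (-16) + (18)
= 13

13


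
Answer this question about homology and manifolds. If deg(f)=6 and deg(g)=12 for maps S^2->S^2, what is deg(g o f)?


Degree is multiplicative under composition: deg(g o f) = deg(g) * deg(f).
= 12 * 6 = 72

72


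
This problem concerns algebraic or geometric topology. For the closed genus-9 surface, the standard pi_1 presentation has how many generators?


Standard presentation: pi_1(Sigma_g) = <a_1,b_1,...,a_g,b_g | [a_1,b_1]...[a_g,b_g] = 1>.
Number of generators = 2g = 2*9 = 18

18


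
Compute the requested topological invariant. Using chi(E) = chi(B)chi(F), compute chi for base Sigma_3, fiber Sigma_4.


For a fiber bundle F -> E -> B (with CW structure): chi(E) = chi(B) * chi(F).
chi(Sigma_3) = -4, chi(Sigma_4) = -6.
chi(E) = (-4) * (-6) = 24

24


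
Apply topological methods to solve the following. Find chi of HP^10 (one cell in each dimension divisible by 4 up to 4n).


HP^10 has one cell in each dimension 0, 4, ..., 4*10 (10+1 cells, all even-dim).
chi = 10 + 1 = 11

11


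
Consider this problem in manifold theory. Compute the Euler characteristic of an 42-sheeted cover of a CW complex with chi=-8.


For a finite covering: chi(E) = (number of sheets) * chi(B).
chi(E) = 42 * (-8) = -336

-336


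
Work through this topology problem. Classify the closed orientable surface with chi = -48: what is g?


chi = 2 - 2g for closed orientable surfaces.
-48 = 2 - 2g
2g = 2 - (-48) = 50
g = 25

25


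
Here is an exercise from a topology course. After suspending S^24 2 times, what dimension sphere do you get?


Each suspension raises dimension by 1: Sigma S^n = S^{n+1}.
Sigma^2 S^24 = S^{24+2} = S^26

26


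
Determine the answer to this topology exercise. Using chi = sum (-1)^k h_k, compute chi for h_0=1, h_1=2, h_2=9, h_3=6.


Handles of index k contribute (-1)^k to chi (same as CW cells).
chi = (1) + (-2) + (9) + (-6) = 2

2


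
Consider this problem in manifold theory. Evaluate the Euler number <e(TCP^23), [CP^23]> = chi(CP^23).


For any closed oriented manifold, <e(TM),[M]> = chi(M).
chi(CP^23) = 23+1 = 24

24


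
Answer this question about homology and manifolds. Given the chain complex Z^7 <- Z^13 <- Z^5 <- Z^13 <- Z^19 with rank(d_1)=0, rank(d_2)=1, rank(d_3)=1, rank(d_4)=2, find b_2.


rank H_k = rank(ker d_k) - rank(im d_{k+1}).
rank(ker d_2) = rank(C_2) - rank(d_2) = 5 - 1 = 4.
rank(im d_{2+1}) = 1.
rank H_2 = 4 - 1 = 3

3


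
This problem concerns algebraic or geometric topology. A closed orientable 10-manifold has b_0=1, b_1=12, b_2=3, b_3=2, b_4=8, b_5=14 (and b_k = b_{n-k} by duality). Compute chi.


By Poincare duality b_k = b_{10-k}, so full Betti numbers: b_0=1, b_1=12, b_2=3, b_3=2, b_4=8, b_5=14, b_6=8, b_7=2, b_8=3, b_9=12, b_10=1.
chi = sum (-1)^k b_k = -18

-18


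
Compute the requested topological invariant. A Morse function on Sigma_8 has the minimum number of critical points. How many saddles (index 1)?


A perfect Morse function has m_k = b_k.
For Sigma_8: b_0=1, b_1=2g=16, b_2=1.
Saddles m_1 = 2g = 16

16


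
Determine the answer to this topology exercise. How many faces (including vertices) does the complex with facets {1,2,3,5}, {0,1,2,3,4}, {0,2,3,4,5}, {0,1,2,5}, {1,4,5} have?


Each maximal simplex on m vertices has 2^m - 1 nonempty faces.
Take the union (dedupe shared faces).
Total distinct faces = 54

54


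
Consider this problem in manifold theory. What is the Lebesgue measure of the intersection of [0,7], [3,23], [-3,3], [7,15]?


Intersection = [max(a_i), min(b_i)] = [7, 3].
Since 7 > 3, the intersection is empty.
Length = 0

0


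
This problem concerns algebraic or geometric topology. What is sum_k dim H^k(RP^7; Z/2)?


H^k(RP^7; Z/2) = Z/2 for each 0 <= k <= 7.
Total dimension = 7 + 1 = 8

8


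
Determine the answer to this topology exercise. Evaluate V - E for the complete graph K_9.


K_9: V = 9, E = C(9,2) = 36.
chi = V - E = 9 - 36 = -27

-27


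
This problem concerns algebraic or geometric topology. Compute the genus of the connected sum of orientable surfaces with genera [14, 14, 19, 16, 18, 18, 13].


Genus is additive under connected sum of orientable surfaces.
g = 14 + 14 + 19 + 16 + 18 + 18 + 13 = 112

112


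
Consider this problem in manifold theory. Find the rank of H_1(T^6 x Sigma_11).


pi_1(A x B) = pi_1(A) x pi_1(B); rank of abelianization = b_1.
b_1(T^6) = 6, b_1(Sigma_11) = 2*11 = 22.
b_1(product) = 6 + 22 = 28

28


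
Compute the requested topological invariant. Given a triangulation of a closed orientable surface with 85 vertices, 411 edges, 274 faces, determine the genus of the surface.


chi = V - E + F = 85 - 411 + 274 = -52
For orientable closed surface: chi = 2 - 2g, so g = (2 - chi)/2.
g = (2 - (-52)) / 2 = 54 / 2 = 27

27


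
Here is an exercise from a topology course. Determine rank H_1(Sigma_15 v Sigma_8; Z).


For a wedge: H_1(A v B) = H_1(A) + H_1(B).
b_1(Sigma_15) = 30, b_1(Sigma_8) = 16.
b_1 = 30 + 16 = 46

46


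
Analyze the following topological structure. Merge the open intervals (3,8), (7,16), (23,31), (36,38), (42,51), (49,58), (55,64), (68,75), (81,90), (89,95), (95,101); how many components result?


Sort and merge overlapping open intervals.
Merged: (3,16), (23,31), (36,38), (42,64), (68,75), (81,95), (95,101).
Number of components = 7

7


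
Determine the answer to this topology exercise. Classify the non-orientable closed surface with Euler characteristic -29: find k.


chi = 2 - k for closed non-orientable surfaces with k crosscaps.
-29 = 2 - k
k = 2 - (-29) = 31

31


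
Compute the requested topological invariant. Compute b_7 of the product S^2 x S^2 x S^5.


Each S^d has Poincare polynomial 1 + t^d.
The product S^2 x S^2 x S^5 has Poincare polynomial prod(1+t^d_i).
Expanding: b_0=1, b_2=2, b_4=1, b_5=1, b_7=2, b_9=1.
b_7 = 2

2


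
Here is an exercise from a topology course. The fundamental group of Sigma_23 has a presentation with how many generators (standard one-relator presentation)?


Standard presentation: pi_1(Sigma_g) = <a_1,b_1,...,a_g,b_g | [a_1,b_1]...[a_g,b_g] = 1>.
Number of generators = 2g = 2*23 = 46

46


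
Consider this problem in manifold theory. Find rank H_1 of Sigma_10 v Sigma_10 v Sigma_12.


For a wedge X v Y: reduced H_k(X v Y) = H_k(X) + H_k(Y).
Each Sigma_g contributes b_1 = 2g.
b_1 = 20 + 20 + 24 = 64

64


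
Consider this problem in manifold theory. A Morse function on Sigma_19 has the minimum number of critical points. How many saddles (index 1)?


A perfect Morse function has m_k = b_k.
For Sigma_19: b_0=1, b_1=2g=38, b_2=1.
Saddles m_1 = 2g = 38

38


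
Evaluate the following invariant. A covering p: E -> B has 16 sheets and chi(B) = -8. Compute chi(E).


For a finite covering: chi(E) = (number of sheets) * chi(B).
chi(E) = 16 * (-8) = -128

-128


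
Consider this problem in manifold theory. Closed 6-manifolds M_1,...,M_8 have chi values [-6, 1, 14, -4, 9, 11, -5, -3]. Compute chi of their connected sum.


For n-manifolds: chi(A#B) = chi(A) + chi(B) - chi(S^6).
chi(S^6) = 1 + (-1)^6 = 2.
chi(#) = (sum chi_i) - (8-1)*chi(S^6) = 17 - 7*2 = 3

3


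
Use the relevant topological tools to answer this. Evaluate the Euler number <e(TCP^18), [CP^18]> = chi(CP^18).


For any closed oriented manifold, <e(TM),[M]> = chi(M).
chi(CP^18) = 18+1 = 19

19


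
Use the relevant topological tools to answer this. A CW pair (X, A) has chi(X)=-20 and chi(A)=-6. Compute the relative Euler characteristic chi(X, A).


Relative Euler characteristic: chi(X, A) = chi(X) - chi(A).
= -20 - (-6) = -14

-14


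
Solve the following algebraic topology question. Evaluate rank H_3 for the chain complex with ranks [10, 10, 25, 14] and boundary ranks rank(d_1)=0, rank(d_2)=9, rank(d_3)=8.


rank H_k = rank(ker d_k) - rank(im d_{k+1}).
rank(ker d_3) = rank(C_3) - rank(d_3) = 14 - 8 = 6.
rank(im d_{3+1}) = 0.
rank H_3 = 6 - 0 = 6

6


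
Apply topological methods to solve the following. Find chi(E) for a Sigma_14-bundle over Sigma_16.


For a fiber bundle F -> E -> B (with CW structure): chi(E) = chi(B) * chi(F).
chi(Sigma_16) = -30, chi(Sigma_14) = -26.
chi(E) = (-30) * (-26) = 780

780


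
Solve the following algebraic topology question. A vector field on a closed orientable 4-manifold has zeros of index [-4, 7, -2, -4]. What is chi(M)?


Poincare-Hopf: chi(M) = sum of indices of zeros.
chi = (-4) + (7) + (-2) + (-4) = -3

-3


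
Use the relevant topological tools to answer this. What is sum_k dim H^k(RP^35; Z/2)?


H^k(RP^35; Z/2) = Z/2 for each 0 <= k <= 35.
Total dimension = 35 + 1 = 36

36


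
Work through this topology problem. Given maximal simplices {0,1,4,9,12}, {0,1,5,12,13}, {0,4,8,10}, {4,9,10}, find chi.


Enumerate all faces; f-vector: f_0=9, f_1=23, f_2=24, f_3=11, f_4=2.
chi = sum (-1)^k f_k = 1

1


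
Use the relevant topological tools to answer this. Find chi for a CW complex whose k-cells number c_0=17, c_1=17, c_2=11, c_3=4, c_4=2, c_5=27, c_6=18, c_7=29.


chi = sum_k (-1)^k c_k.
= (-1)^0*17 + (-1)^1*17 + (-1)^2*11 + (-1)^3*4 + (-1)^4*2 + (-1)^5*27 + (-1)^6*18 + (-1)^7*29
= (17) + (-17) + (11) + (-4) + (2) + (-27) + (18) + (-29)
= -29

-29


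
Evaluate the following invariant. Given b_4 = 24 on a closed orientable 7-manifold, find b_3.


Poincare duality for closed orientable n-manifolds: b_k = b_{n-k}.
Here n = 7, so b_3 = b_4 = 24

24


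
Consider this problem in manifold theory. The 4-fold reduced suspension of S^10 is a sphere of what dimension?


Each suspension raises dimension by 1: Sigma S^n = S^{n+1}.
Sigma^4 S^10 = S^{10+4} = S^14

14


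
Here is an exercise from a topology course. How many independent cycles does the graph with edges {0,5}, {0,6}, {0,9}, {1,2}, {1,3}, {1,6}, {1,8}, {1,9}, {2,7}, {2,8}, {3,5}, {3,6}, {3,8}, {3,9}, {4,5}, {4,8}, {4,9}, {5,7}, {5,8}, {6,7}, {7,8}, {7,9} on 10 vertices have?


b_1 = E - V + (number of components).
E = 22, V = 10, components = 1.
b_1 = 22 - 10 + 1 = 13

13


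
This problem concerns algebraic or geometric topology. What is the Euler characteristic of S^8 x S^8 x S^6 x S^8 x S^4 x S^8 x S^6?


chi is multiplicative: chi(X x Y) = chi(X) chi(Y).
Each even-dim sphere has chi = 2. There are 7 factors.
chi = 2^7 = 128

128


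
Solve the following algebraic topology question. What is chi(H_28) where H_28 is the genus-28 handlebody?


A genus-g handlebody deformation retracts to a wedge of g circles.
chi(vee_g S^1) = 1 - g.
chi(H_28) = 1 - 28 = -27

-27


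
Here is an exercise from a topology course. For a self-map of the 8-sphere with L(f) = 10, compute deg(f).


L(f) = 1 + (-1)^8 deg(f) on S^8.
10 = 1 + (-1)^8 * deg(f)
(-1)^8 * deg(f) = 9
deg(f) = 9

9


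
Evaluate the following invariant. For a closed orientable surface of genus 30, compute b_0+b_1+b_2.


For Sigma_30: b_0 = 1, b_1 = 2g = 60, b_2 = 1.
Total = 1 + 60 + 1 = 62

62


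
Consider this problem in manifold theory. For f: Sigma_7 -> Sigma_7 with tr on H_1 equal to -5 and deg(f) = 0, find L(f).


L(f) = tr(f_0*) - tr(f_1*) + tr(f_2*).
= 1 - (-5) + (0)
= 6

6


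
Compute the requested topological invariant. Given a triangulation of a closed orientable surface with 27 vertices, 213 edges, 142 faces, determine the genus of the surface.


chi = V - E + F = 27 - 213 + 142 = -44
For orientable closed surface: chi = 2 - 2g, so g = (2 - chi)/2.
g = (2 - (-44)) / 2 = 46 / 2 = 23

23


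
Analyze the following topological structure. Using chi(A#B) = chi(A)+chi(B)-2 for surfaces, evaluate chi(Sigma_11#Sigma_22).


chi(Sigma_11) = 2 - 2*11 = -20
chi(Sigma_22) = 2 - 2*22 = -42
For surfaces: chi(A#B) = chi(A) + chi(B) - 2.
chi = -20 + -42 - 2 = -64

-64


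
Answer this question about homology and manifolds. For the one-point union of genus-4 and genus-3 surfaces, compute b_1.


For a wedge: H_1(A v B) = H_1(A) + H_1(B).
b_1(Sigma_4) = 8, b_1(Sigma_3) = 6.
b_1 = 8 + 6 = 14

14


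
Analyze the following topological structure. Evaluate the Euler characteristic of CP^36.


CP^36 has one cell in each even dimension 0, 2, ..., 2*36 (36+1 cells total).
All cells are even-dimensional, so chi = number of cells.
chi = 36 + 1 = 37

37


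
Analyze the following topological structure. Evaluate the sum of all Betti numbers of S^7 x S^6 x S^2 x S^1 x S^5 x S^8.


Total Betti number is multiplicative under products.
Each S^d (d>=1) has total Betti number 2.
There are 6 sphere factors.
Total = 2^6 = 64

64


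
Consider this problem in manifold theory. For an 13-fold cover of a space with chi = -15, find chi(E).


For a finite covering: chi(E) = (number of sheets) * chi(B).
chi(E) = 13 * (-15) = -195

-195


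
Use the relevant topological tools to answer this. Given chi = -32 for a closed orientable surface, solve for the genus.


chi = 2 - 2g for closed orientable surfaces.
-32 = 2 - 2g
2g = 2 - (-32) = 34
g = 17

17


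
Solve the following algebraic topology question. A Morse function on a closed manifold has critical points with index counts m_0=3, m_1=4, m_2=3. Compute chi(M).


Morse theory: chi(M) = sum_k (-1)^k m_k where m_k = #(index-k critical points).
= (3) + (-4) + (3) = 2

2


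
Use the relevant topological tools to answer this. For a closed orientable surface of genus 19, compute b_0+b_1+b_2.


For Sigma_19: b_0 = 1, b_1 = 2g = 38, b_2 = 1.
Total = 1 + 38 + 1 = 40

40


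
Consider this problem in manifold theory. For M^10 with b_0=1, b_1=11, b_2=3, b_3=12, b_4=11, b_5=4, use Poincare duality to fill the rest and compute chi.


By Poincare duality b_k = b_{10-k}, so full Betti numbers: b_0=1, b_1=11, b_2=3, b_3=12, b_4=11, b_5=4, b_6=11, b_7=12, b_8=3, b_9=11, b_10=1.
chi = sum (-1)^k b_k = -20

-20


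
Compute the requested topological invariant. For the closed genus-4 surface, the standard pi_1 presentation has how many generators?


Standard presentation: pi_1(Sigma_g) = <a_1,b_1,...,a_g,b_g | [a_1,b_1]...[a_g,b_g] = 1>.
Number of generators = 2g = 2*4 = 8

8


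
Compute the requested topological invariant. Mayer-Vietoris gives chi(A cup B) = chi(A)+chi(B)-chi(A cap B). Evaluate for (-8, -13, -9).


chi(A cup B) = chi(A) + chi(B) - chi(A cap B)
= -8 + (-13) - (-9)
= -12

-12


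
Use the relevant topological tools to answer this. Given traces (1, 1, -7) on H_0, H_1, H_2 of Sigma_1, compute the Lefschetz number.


L(f) = tr(f_0*) - tr(f_1*) + tr(f_2*).
= 1 - (1) + (-7)
= -7

-7


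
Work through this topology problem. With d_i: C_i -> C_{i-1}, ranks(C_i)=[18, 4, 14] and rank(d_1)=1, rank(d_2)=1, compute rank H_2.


rank H_k = rank(ker d_k) - rank(im d_{k+1}).
rank(ker d_2) = rank(C_2) - rank(d_2) = 14 - 1 = 13.
rank(im d_{2+1}) = 0.
rank H_2 = 13 - 0 = 13

13


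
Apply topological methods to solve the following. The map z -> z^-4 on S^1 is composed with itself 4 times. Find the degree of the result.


deg(f) = -4. Degree is multiplicative: deg(f^4) = (deg f)^4.
deg(f^4) = (-4)^4 = 256

256


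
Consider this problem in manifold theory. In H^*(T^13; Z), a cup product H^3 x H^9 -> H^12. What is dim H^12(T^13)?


Cup product: H^p x H^q -> H^{p+q}; here p+q = 3+9 = 12.
rank H^k(T^n) = C(n,k).
C(13,12) = 13

13


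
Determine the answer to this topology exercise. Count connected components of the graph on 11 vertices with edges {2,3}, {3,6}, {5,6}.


Run DFS/union-find over 11 vertices.
V = 11, E = 3.
Number of components = 8

8


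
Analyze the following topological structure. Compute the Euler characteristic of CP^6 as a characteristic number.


For any closed oriented manifold, <e(TM),[M]> = chi(M).
chi(CP^6) = 6+1 = 7

7


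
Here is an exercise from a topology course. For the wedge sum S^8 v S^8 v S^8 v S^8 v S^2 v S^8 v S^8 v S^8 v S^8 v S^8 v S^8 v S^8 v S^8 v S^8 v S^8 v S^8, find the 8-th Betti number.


For a wedge of spheres, H_k (k>0) is free on one generator per sphere of dimension k.
Spheres of dimension 8: count = 15.
b_8 = 15

15


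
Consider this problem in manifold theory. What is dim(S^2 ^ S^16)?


S^m ^ S^n = S^{m+n}.
k = 2 + 16 = 18

18


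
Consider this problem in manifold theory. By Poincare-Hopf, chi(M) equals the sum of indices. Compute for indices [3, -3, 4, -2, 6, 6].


Poincare-Hopf: chi(M) = sum of indices of zeros.
chi = (3) + (-3) + (4) + (-2) + (6) + (6) = 14

14


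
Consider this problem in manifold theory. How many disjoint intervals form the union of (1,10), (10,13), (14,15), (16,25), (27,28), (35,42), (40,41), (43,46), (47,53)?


Sort and merge overlapping open intervals.
Merged: (1,10), (10,13), (14,15), (16,25), (27,28), (35,42), (43,46), (47,53).
Number of components = 8

8


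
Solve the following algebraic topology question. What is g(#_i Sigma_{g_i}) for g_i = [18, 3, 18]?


Genus is additive under connected sum of orientable surfaces.
g = 18 + 3 + 18 = 39

39


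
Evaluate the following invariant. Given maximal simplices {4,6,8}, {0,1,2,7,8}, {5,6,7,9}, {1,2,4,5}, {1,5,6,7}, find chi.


Enumerate all faces; f-vector: f_0=9, f_1=25, f_2=22, f_3=8, f_4=1.
chi = sum (-1)^k f_k = -1

-1


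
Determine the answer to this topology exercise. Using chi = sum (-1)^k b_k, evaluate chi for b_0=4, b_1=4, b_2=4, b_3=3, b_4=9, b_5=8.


chi = sum_k (-1)^k b_k.
= (4) + (-4) + (4) + (-3) + (9) + (-8)
= 2

2


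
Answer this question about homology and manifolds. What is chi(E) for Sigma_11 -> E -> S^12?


chi(S^12) = 2 (n even), chi(Sigma_11) = 2 - 2*11 = -20.
chi(E) = 2 * (-20) = -40

-40


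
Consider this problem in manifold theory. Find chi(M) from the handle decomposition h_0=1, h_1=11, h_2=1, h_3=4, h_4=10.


Handles of index k contribute (-1)^k to chi (same as CW cells).
chi = (1) + (-11) + (1) + (-4) + (10) = -3

-3


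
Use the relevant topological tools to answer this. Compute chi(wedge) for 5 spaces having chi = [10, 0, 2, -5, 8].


chi(A v B) = chi(A) + chi(B) - 1 (one point identified).
For 5 spaces: chi = (sum chi_i) - (5 - 1).
sum = 15; chi = 15 - 4 = 11

11


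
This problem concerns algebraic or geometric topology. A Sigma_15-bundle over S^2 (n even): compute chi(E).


chi(S^2) = 2 (n even), chi(Sigma_15) = 2 - 2*15 = -28.
chi(E) = 2 * (-28) = -56

-56


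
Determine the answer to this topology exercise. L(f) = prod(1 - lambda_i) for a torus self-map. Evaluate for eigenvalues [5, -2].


For a torus self-map: L(f) = det(I - A) where A acts on H_1.
L(f) = (1-5) * (1--2) = -4 * 3 = -12

-12


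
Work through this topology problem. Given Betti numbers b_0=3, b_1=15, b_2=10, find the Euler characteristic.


chi = sum_k (-1)^k b_k.
= (3) + (-15) + (10)
= -2

-2


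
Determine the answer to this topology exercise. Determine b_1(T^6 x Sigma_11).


pi_1(A x B) = pi_1(A) x pi_1(B); rank of abelianization = b_1.
b_1(T^6) = 6, b_1(Sigma_11) = 2*11 = 22.
b_1(product) = 6 + 22 = 28

28


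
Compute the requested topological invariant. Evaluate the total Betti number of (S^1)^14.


b_k(T^14) = C(14,k), so the sum over k is sum_k C(14,k) = 2^14.
Total = 2^14 = 16384

16384


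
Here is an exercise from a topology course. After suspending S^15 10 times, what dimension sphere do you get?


Each suspension raises dimension by 1: Sigma S^n = S^{n+1}.
Sigma^10 S^15 = S^{15+10} = S^25

25
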